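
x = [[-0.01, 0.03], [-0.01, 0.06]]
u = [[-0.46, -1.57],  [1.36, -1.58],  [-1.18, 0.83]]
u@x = [[0.02,  -0.11], [0.00,  -0.05], [0.0,  0.01]]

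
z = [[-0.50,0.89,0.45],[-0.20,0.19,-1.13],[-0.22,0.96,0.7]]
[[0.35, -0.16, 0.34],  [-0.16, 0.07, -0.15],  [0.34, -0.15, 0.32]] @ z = [[-0.22, 0.61, 0.58], [0.10, -0.27, -0.26], [-0.21, 0.58, 0.55]]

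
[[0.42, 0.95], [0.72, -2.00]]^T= [[0.42, 0.72], [0.95, -2.0]]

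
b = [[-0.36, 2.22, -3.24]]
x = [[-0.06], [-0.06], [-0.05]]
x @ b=[[0.02, -0.13, 0.19], [0.02, -0.13, 0.19], [0.02, -0.11, 0.16]]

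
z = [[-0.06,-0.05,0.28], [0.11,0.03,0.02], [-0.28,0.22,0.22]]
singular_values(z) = [0.46, 0.22, 0.1]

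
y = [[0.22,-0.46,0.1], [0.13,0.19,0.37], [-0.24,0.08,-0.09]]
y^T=[[0.22,0.13,-0.24], [-0.46,0.19,0.08], [0.10,0.37,-0.09]]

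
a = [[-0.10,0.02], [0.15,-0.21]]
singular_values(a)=[0.27, 0.07]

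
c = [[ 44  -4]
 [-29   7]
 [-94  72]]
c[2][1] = 72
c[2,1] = 72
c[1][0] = -29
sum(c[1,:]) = -22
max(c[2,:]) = 72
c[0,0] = 44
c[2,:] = [-94, 72]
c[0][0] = 44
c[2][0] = -94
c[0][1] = -4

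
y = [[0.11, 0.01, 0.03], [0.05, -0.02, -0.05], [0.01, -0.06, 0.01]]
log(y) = [[(-2.14+0.11j), -0.07-0.36j, 0.22-0.27j], [0.28-0.61j, -2.76+1.90j, (0.17+1.44j)], [(-0.14-0.48j), 0.08+1.49j, (-2.81+1.13j)]]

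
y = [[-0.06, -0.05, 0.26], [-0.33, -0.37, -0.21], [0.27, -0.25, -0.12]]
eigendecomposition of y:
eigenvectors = [[(0.56+0j),  (-0.46-0.11j),  -0.46+0.11j], [(-0.49+0j),  (0.39-0.29j),  (0.39+0.29j)], [(0.67+0j),  (0.74+0j),  0.74-0.00j]]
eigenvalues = [(0.29+0j), (-0.42+0.06j), (-0.42-0.06j)]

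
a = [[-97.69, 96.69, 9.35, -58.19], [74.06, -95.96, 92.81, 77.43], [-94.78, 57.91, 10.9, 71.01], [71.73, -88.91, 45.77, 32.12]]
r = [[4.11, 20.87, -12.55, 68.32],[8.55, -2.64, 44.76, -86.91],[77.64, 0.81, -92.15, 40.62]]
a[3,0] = 71.73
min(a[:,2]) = 9.35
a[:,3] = [-58.19, 77.43, 71.01, 32.12]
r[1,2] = 44.76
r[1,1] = -2.64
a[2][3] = 71.01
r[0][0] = 4.11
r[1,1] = -2.64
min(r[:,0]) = 4.11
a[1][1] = -95.96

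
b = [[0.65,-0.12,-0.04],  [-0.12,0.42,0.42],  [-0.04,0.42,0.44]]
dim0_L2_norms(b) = [0.66, 0.61, 0.61]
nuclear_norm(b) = 1.51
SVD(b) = [[-0.41,-0.91,-0.09], [0.66,-0.23,-0.72], [0.63,-0.36,0.69]] @ diag([0.9012233005952999, 0.6042149892751818, 0.004561710129518403]) @ [[-0.41, 0.66, 0.63],[-0.91, -0.23, -0.36],[-0.09, -0.72, 0.69]]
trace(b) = 1.51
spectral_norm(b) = 0.90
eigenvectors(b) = [[0.41, -0.91, -0.09], [-0.66, -0.23, -0.72], [-0.63, -0.36, 0.69]]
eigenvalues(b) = [0.9, 0.6, 0.0]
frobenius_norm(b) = 1.09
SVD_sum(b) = [[0.15, -0.24, -0.24], [-0.24, 0.39, 0.37], [-0.24, 0.37, 0.36]] + [[0.5, 0.12, 0.20], [0.12, 0.03, 0.05], [0.2, 0.05, 0.08]] + [[0.00, 0.0, -0.00],[0.0, 0.00, -0.0],[-0.0, -0.00, 0.00]]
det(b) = 0.00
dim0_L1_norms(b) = [0.81, 0.96, 0.9]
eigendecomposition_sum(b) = [[0.15, -0.24, -0.24], [-0.24, 0.39, 0.37], [-0.24, 0.37, 0.36]] + [[0.50, 0.12, 0.20], [0.12, 0.03, 0.05], [0.20, 0.05, 0.08]] + [[0.0, 0.0, -0.00], [0.00, 0.0, -0.00], [-0.00, -0.0, 0.0]]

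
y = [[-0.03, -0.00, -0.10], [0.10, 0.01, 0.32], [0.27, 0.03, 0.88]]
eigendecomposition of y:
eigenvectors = [[-0.1, 0.87, 0.68], [0.34, 0.41, -0.71], [0.93, -0.28, -0.18]]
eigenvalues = [0.86, 0.0, -0.0]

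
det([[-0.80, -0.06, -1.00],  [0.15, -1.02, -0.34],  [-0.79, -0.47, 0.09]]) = 1.062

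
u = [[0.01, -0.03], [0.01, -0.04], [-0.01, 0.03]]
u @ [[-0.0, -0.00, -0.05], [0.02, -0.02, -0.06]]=[[-0.0, 0.0, 0.00], [-0.0, 0.0, 0.00], [0.0, -0.00, -0.0]]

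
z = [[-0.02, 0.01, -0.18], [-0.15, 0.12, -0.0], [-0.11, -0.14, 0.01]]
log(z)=[[-1.74+1.52j,0.43+0.61j,-0.19+1.42j], [(-0.42+0.75j),(-1.66+0.3j),(0.43+0.7j)], [(0.22+1.41j),(-0.47+0.56j),(-1.68+1.32j)]]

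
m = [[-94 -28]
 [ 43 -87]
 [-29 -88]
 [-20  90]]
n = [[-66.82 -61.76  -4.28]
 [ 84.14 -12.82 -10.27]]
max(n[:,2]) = -4.28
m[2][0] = -29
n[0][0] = -66.82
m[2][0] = -29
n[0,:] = [-66.82, -61.76, -4.28]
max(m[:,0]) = 43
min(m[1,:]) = -87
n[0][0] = -66.82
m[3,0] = -20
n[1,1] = -12.82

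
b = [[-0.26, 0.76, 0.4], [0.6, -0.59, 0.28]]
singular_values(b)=[1.14, 0.55]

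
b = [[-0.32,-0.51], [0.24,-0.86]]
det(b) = 0.398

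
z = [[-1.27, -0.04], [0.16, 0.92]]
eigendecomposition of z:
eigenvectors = [[-1.00,0.02],[0.07,-1.00]]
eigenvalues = [-1.27, 0.92]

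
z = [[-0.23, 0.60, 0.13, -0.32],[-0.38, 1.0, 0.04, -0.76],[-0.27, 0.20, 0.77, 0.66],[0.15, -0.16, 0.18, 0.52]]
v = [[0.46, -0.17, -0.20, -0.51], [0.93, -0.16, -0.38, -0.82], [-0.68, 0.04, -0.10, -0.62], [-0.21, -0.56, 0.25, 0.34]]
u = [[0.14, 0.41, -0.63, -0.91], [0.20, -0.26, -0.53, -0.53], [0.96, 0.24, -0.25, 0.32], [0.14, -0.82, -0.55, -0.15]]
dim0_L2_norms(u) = [1.0, 0.98, 1.02, 1.11]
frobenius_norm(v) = 1.91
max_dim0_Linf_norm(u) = 0.96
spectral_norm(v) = 1.55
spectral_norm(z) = 1.58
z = v @ u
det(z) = 0.00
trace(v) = 0.54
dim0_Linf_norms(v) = [0.93, 0.56, 0.38, 0.82]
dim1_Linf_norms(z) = [0.6, 1.0, 0.77, 0.52]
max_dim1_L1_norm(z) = 2.18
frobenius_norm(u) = 2.06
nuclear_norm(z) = 2.85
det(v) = -0.00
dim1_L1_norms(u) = [2.09, 1.52, 1.77, 1.66]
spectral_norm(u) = 1.45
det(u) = -0.10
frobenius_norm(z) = 1.94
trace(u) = -0.52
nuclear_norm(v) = 3.09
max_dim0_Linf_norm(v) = 0.93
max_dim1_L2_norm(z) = 1.31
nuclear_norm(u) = 3.58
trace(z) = 2.06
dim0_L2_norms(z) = [0.54, 1.19, 0.8, 1.18]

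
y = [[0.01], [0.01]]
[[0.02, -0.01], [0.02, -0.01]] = y @ [[2.40, -1.45]]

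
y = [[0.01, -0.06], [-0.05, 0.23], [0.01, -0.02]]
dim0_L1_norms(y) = [0.07, 0.31]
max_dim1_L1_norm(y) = 0.28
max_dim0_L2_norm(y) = 0.24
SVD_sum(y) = [[0.01,-0.06], [-0.05,0.23], [0.0,-0.02]] + [[-0.00, -0.0], [-0.00, -0.00], [0.01, 0.0]]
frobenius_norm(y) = 0.24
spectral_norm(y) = 0.24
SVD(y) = [[-0.25, -0.46],[0.96, -0.04],[-0.09, 0.88]] @ diag([0.2440506348220911, 0.006267985556329185]) @ [[-0.21, 0.98],[0.98, 0.21]]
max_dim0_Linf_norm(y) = 0.23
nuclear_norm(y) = 0.25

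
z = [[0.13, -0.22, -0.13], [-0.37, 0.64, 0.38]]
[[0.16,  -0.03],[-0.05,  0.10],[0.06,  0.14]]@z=[[0.03, -0.05, -0.03], [-0.04, 0.08, 0.04], [-0.04, 0.08, 0.05]]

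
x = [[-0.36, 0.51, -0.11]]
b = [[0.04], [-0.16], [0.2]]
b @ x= [[-0.01,0.02,-0.0], [0.06,-0.08,0.02], [-0.07,0.1,-0.02]]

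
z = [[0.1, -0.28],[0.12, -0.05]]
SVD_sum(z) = [[0.13, -0.27], [0.04, -0.09]] + [[-0.03, -0.01],[0.08, 0.04]]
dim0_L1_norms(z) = [0.22, 0.33]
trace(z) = 0.05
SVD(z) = [[-0.95, -0.31], [-0.31, 0.95]] @ diag([0.3112150047047703, 0.0918978827101572]) @ [[-0.42, 0.91],[0.91, 0.42]]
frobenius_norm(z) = 0.32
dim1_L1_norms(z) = [0.38, 0.17]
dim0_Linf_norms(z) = [0.12, 0.28]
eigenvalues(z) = [(0.03+0.17j), (0.03-0.17j)]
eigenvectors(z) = [[(0.84+0j), 0.84-0.00j], [0.22-0.50j, 0.22+0.50j]]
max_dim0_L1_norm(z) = 0.33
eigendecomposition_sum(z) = [[(0.05+0.08j), (-0.14+0.02j)], [0.06-0.01j, (-0.03+0.09j)]] + [[0.05-0.08j,-0.14-0.02j], [(0.06+0.01j),-0.03-0.09j]]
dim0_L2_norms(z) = [0.16, 0.28]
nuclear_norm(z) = 0.40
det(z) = 0.03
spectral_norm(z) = 0.31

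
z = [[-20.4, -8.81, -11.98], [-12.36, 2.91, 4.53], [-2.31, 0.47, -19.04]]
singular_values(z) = [28.77, 17.82, 6.49]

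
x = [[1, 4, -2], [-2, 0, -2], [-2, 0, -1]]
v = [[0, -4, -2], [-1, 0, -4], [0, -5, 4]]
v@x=[[12, 0, 10], [7, -4, 6], [2, 0, 6]]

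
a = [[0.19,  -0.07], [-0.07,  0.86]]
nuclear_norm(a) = 1.05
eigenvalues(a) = [0.18, 0.87]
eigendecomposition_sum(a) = [[0.18, 0.02], [0.02, 0.0]] + [[0.01, -0.09], [-0.09, 0.86]]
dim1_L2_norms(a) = [0.2, 0.86]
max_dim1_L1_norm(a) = 0.93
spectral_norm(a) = 0.87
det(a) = 0.16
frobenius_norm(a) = 0.89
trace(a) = 1.05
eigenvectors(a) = [[-0.99, 0.10], [-0.10, -0.99]]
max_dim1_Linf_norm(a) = 0.86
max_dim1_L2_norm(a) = 0.86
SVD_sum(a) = [[0.01, -0.09], [-0.09, 0.86]] + [[0.18,0.02], [0.02,0.0]]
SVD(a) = [[-0.1, 0.99], [0.99, 0.1]] @ diag([0.8672352991729522, 0.18276470082704793]) @ [[-0.1,0.99], [0.99,0.1]]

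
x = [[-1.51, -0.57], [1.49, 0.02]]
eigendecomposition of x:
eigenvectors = [[0.44-0.29j, (0.44+0.29j)], [-0.85+0.00j, -0.85-0.00j]]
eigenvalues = [(-0.74+0.51j), (-0.74-0.51j)]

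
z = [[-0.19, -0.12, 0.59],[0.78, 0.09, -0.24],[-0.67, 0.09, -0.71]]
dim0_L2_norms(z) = [1.05, 0.17, 0.95]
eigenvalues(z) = [(-0.4+0.63j), (-0.4-0.63j), (-0+0j)]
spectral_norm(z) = 1.10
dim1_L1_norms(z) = [0.9, 1.11, 1.47]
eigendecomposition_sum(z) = [[(-0.1+0.42j), (-0.06-0.01j), 0.29+0.21j], [0.39-0.32j, 0.05+0.06j, (-0.12-0.41j)], [-0.33-0.32j, (0.05-0.05j), -0.35+0.16j]] + [[(-0.1-0.42j), (-0.06+0.01j), (0.29-0.21j)], [(0.39+0.32j), (0.05-0.06j), (-0.12+0.41j)], [-0.33+0.32j, 0.05+0.05j, -0.35-0.16j]] + [[0.00-0.00j, 0.00-0.00j, 0.00+0.00j], [-0.00+0.00j, (-0+0j), -0.00-0.00j], [-0.00+0.00j, (-0+0j), -0.00-0.00j]]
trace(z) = -0.81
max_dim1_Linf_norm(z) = 0.78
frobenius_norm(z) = 1.43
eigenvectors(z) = [[0.42-0.33j, (0.42+0.33j), -0.06+0.00j], [-0.62+0.00j, -0.62-0.00j, 0.98+0.00j], [0.08+0.57j, (0.08-0.57j), (0.18+0j)]]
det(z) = -0.00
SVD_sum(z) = [[0.14, -0.01, 0.09],[0.44, -0.03, 0.28],[-0.8, 0.05, -0.51]] + [[-0.33, -0.11, 0.5],[0.34, 0.12, -0.52],[0.13, 0.05, -0.2]] + [[0.0, -0.0, -0.00], [0.00, -0.00, -0.0], [0.0, -0.00, -0.0]]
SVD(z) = [[0.15,-0.67,0.73], [0.48,0.69,0.54], [-0.87,0.27,0.42]] @ diag([1.096808092799732, 0.9114886114960398, 0.000720195831629185]) @ [[0.84, -0.05, 0.53], [0.53, 0.18, -0.83], [0.06, -0.98, -0.18]]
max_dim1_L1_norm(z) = 1.47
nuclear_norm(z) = 2.01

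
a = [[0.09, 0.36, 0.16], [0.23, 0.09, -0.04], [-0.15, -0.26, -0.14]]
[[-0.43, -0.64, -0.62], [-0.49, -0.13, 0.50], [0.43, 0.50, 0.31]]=a @ [[-1.63, -0.15, 2.24], [-1.01, -1.42, -1.25], [0.53, -0.75, -2.31]]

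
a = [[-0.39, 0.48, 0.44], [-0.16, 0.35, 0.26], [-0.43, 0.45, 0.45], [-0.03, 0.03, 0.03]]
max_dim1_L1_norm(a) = 1.33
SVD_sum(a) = [[-0.39, 0.48, 0.44], [-0.23, 0.29, 0.26], [-0.39, 0.49, 0.45], [-0.03, 0.03, 0.03]] + [[-0.0, -0.00, 0.0], [0.07, 0.06, -0.01], [-0.04, -0.03, 0.00], [-0.0, -0.00, 0.00]] + [[-0.00, 0.00, -0.00], [0.00, -0.00, 0.0], [0.0, -0.00, 0.00], [-0.0, 0.0, -0.0]]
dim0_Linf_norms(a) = [0.43, 0.48, 0.45]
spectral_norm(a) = 1.17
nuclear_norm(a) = 1.28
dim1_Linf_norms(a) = [0.48, 0.35, 0.45, 0.03]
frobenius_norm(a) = 1.18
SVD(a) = [[-0.65,0.03,0.75], [-0.39,-0.87,-0.29], [-0.65,0.49,-0.58], [-0.04,0.04,0.16]] @ diag([1.1715504989401027, 0.10890952015347598, 0.002853918908564925]) @ [[0.51, -0.63, -0.58], [-0.75, -0.66, 0.05], [-0.42, 0.41, -0.81]]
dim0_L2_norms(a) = [0.6, 0.75, 0.68]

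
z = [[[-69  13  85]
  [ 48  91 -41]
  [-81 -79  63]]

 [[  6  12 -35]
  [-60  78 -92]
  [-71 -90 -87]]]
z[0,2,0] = -81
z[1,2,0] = -71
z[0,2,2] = 63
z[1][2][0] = -71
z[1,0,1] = 12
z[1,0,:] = [6, 12, -35]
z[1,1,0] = -60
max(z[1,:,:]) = 78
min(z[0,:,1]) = -79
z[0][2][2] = 63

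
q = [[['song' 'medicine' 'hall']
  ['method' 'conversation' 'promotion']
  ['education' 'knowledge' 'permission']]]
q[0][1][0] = 'method'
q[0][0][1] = 'medicine'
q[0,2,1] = 'knowledge'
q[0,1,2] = 'promotion'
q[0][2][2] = 'permission'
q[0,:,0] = ['song', 'method', 'education']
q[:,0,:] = [['song', 'medicine', 'hall']]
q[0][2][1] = 'knowledge'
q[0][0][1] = 'medicine'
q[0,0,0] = 'song'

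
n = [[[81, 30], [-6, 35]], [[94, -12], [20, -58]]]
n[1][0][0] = 94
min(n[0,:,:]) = -6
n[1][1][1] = -58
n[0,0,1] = 30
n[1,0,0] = 94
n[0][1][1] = 35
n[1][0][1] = -12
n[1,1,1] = -58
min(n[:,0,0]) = 81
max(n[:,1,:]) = 35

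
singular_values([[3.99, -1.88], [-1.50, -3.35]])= [4.41, 3.67]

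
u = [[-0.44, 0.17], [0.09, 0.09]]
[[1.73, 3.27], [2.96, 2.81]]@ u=[[-0.47, 0.59], [-1.05, 0.76]]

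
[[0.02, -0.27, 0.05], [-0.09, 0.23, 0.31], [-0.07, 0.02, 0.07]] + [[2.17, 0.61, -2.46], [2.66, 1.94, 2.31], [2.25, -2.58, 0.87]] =[[2.19, 0.34, -2.41], [2.57, 2.17, 2.62], [2.18, -2.56, 0.94]]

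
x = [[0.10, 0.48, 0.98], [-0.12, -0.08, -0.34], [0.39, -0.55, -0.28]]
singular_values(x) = [1.25, 0.55, 0.0]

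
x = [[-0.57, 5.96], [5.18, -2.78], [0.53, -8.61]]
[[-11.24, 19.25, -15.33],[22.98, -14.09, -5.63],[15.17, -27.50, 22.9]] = x@[[3.61, -1.04, -2.60],[-1.54, 3.13, -2.82]]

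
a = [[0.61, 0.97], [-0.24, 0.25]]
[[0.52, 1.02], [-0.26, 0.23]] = a @ [[1.00, 0.09], [-0.09, 1.0]]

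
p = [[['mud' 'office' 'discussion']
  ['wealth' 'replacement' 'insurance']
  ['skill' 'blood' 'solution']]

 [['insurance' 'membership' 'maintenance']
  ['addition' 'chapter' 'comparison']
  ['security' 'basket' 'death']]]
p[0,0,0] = 'mud'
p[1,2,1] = 'basket'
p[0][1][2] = 'insurance'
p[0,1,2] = 'insurance'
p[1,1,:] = ['addition', 'chapter', 'comparison']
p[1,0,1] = 'membership'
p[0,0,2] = 'discussion'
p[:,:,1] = [['office', 'replacement', 'blood'], ['membership', 'chapter', 'basket']]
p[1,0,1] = 'membership'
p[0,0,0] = 'mud'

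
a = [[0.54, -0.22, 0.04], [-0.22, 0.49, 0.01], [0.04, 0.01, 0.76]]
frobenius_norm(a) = 1.10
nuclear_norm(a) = 1.79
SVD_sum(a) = [[0.13, -0.09, 0.28], [-0.09, 0.07, -0.19], [0.28, -0.19, 0.58]] + [[0.28, -0.27, -0.22], [-0.27, 0.26, 0.22], [-0.22, 0.22, 0.18]] + [[0.13, 0.14, -0.01], [0.14, 0.16, -0.02], [-0.01, -0.02, 0.00]]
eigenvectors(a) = [[0.67, 0.62, 0.42], [0.74, -0.6, -0.29], [-0.07, -0.50, 0.86]]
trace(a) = 1.79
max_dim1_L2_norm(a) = 0.76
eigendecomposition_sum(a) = [[0.13,0.14,-0.01], [0.14,0.16,-0.02], [-0.01,-0.02,0.0]] + [[0.28,-0.27,-0.22], [-0.27,0.26,0.22], [-0.22,0.22,0.18]] + [[0.13,-0.09,0.28], [-0.09,0.07,-0.19], [0.28,-0.19,0.58]]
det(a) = 0.16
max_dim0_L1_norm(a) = 0.81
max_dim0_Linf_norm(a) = 0.76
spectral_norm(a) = 0.78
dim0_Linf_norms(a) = [0.54, 0.49, 0.76]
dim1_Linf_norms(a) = [0.54, 0.49, 0.76]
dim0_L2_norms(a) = [0.58, 0.54, 0.76]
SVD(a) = [[0.42, -0.62, -0.67], [-0.29, 0.60, -0.74], [0.86, 0.5, 0.07]] @ diag([0.7759869468826979, 0.7229150978585566, 0.29109795525874554]) @ [[0.42, -0.29, 0.86],[-0.62, 0.6, 0.50],[-0.67, -0.74, 0.07]]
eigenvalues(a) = [0.29, 0.72, 0.78]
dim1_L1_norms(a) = [0.8, 0.72, 0.81]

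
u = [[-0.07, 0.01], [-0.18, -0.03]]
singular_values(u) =[0.19, 0.02]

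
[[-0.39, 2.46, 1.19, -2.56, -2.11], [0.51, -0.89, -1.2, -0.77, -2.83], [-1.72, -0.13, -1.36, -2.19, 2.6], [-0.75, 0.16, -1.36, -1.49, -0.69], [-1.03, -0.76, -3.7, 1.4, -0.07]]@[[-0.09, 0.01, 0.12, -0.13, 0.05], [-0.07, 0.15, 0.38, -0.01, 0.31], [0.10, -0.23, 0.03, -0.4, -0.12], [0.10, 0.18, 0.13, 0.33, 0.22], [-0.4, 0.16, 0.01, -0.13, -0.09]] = [[0.57, -0.71, 0.57, -1.02, 0.23],[0.95, -0.44, -0.44, 0.54, -0.02],[-1.23, 0.3, -0.56, -0.29, -0.68],[0.05, -0.05, -0.27, 0.24, -0.09],[-0.06, 0.97, -0.34, 2.09, 0.47]]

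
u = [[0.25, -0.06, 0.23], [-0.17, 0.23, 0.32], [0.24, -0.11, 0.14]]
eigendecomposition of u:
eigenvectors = [[0.76, -0.49, 0.43],[0.32, -0.83, 0.89],[0.57, 0.25, 0.12]]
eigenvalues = [0.4, 0.03, 0.19]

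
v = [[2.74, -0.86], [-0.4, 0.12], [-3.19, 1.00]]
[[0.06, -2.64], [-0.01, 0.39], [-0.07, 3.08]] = v @ [[-0.06, -0.99], [-0.26, -0.08]]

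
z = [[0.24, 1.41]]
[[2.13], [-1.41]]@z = [[0.51, 3.0], [-0.34, -1.99]]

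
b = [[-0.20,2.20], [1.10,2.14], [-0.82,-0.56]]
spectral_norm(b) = 3.22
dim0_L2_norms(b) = [1.39, 3.12]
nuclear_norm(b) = 4.35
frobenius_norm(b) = 3.41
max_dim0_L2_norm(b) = 3.12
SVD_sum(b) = [[0.56, 1.99], [0.64, 2.27], [-0.21, -0.73]] + [[-0.76, 0.21], [0.46, -0.13], [-0.61, 0.17]]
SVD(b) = [[-0.64, 0.7], [-0.73, -0.43], [0.24, 0.57]] @ diag([3.224550575008255, 1.12154963742758]) @ [[-0.27, -0.96], [-0.96, 0.27]]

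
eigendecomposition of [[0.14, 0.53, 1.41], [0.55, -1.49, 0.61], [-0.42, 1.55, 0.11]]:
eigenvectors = [[0.21, 0.94, 0.94], [0.78, 0.27, 0.30], [-0.59, -0.19, 0.16]]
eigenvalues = [-1.8, 0.0, 0.55]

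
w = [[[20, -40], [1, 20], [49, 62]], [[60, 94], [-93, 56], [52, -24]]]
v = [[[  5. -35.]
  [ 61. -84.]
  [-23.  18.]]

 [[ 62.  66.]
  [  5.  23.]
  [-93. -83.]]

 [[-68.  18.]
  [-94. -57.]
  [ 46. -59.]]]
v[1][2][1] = -83.0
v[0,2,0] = -23.0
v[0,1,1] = -84.0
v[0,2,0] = -23.0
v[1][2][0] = -93.0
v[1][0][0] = 62.0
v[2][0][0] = -68.0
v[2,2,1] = -59.0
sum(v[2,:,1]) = -98.0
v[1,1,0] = 5.0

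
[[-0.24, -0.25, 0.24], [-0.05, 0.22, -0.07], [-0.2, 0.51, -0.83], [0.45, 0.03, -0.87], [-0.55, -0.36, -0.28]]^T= [[-0.24, -0.05, -0.20, 0.45, -0.55],  [-0.25, 0.22, 0.51, 0.03, -0.36],  [0.24, -0.07, -0.83, -0.87, -0.28]]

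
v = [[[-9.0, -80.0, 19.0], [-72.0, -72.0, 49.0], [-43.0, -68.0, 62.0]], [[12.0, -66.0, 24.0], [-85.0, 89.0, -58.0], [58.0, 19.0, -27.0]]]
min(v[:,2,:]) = -68.0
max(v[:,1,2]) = 49.0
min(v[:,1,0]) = -85.0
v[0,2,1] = -68.0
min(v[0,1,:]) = -72.0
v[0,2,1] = -68.0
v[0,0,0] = -9.0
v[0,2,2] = 62.0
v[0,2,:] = [-43.0, -68.0, 62.0]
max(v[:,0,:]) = 24.0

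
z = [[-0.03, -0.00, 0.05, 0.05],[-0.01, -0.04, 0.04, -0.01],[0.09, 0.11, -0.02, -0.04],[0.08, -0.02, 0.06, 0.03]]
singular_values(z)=[0.16, 0.11, 0.06, 0.03]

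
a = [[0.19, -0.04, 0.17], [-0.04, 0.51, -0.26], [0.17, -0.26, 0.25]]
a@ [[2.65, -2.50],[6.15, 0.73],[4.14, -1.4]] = [[0.96, -0.74], [1.95, 0.84], [-0.11, -0.96]]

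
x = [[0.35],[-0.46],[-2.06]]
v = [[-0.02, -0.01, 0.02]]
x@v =[[-0.01, -0.00, 0.01], [0.01, 0.00, -0.01], [0.04, 0.02, -0.04]]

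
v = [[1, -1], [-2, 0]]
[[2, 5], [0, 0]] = v@[[0, 0], [-2, -5]]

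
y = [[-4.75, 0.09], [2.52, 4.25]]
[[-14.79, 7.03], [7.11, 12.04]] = y @ [[3.11, -1.41], [-0.17, 3.67]]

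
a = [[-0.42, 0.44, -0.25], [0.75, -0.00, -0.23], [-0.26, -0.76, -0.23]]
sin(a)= [[-0.38, 0.41, -0.22], [0.67, 0.0, -0.23], [-0.28, -0.7, -0.23]]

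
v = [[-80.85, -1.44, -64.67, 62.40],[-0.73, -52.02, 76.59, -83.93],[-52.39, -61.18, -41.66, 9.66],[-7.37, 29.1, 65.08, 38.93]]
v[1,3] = -83.93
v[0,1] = -1.44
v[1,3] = -83.93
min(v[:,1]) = -61.18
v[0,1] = -1.44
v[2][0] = -52.39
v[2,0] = -52.39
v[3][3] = 38.93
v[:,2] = [-64.67, 76.59, -41.66, 65.08]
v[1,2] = 76.59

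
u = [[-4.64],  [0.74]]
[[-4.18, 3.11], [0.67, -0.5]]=u@[[0.90,-0.67]]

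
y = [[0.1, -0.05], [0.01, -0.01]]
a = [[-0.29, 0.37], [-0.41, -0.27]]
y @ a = [[-0.01, 0.05], [0.0, 0.01]]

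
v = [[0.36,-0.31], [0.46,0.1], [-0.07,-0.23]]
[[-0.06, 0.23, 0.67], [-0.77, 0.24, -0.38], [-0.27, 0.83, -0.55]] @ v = [[0.04, -0.11], [-0.14, 0.35], [0.32, 0.29]]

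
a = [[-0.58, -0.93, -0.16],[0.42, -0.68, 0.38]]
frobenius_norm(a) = 1.42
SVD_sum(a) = [[-0.28, -1.01, 0.03], [-0.15, -0.53, 0.02]] + [[-0.3,0.08,-0.19], [0.57,-0.15,0.36]]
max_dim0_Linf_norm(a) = 0.93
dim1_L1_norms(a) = [1.67, 1.48]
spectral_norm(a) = 1.18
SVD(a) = [[-0.88, -0.47], [-0.47, 0.88]] @ diag([1.1836518042219535, 0.780428348000067]) @ [[0.27,0.96,-0.03], [0.82,-0.21,0.53]]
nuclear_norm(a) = 1.96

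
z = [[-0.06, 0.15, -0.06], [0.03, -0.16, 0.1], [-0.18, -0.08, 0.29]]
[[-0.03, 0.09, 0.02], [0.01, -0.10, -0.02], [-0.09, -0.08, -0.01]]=z@ [[0.23,  -0.20,  0.31], [-0.17,  0.4,  0.33], [-0.22,  -0.3,  0.26]]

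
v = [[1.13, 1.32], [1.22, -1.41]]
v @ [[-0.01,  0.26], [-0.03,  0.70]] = [[-0.05, 1.22],[0.03, -0.67]]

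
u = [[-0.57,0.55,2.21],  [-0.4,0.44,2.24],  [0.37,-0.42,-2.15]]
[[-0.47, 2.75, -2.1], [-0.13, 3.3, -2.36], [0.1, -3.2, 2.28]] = u@[[2.30, 2.09, -0.58],[0.57, -1.23, 1.08],[0.24, 2.09, -1.37]]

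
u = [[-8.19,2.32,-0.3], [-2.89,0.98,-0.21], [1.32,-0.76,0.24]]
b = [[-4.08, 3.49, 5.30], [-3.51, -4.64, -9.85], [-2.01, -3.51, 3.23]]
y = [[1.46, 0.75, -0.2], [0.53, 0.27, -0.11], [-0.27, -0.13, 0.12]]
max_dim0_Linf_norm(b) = 9.85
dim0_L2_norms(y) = [1.58, 0.81, 0.26]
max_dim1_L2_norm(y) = 1.65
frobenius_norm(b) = 14.65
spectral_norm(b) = 12.68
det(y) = 0.00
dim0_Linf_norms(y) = [1.46, 0.75, 0.2]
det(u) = 0.08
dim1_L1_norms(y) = [2.41, 0.91, 0.52]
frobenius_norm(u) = 9.18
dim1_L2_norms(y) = [1.65, 0.6, 0.32]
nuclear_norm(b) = 22.94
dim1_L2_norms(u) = [8.52, 3.06, 1.54]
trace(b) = -5.49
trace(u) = -6.97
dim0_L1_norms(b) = [9.6, 11.64, 18.38]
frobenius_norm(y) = 1.79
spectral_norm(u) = 9.17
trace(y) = 1.85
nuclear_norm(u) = 9.63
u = y @ b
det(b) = 326.74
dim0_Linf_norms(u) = [8.19, 2.32, 0.3]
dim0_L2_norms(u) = [8.78, 2.63, 0.44]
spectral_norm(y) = 1.79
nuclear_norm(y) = 1.88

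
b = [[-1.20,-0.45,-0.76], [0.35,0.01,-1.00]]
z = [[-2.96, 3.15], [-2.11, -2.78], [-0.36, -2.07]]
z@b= [[4.65, 1.36, -0.90], [1.56, 0.92, 4.38], [-0.29, 0.14, 2.34]]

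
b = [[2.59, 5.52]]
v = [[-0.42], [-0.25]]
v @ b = [[-1.09,-2.32], [-0.65,-1.38]]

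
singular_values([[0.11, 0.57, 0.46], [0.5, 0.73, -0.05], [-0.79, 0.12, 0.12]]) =[1.11, 0.81, 0.33]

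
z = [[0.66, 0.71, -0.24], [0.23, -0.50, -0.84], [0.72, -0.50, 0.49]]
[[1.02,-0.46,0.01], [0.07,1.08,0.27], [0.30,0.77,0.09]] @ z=[[0.57, 0.95, 0.15], [0.49, -0.63, -0.79], [0.44, -0.22, -0.67]]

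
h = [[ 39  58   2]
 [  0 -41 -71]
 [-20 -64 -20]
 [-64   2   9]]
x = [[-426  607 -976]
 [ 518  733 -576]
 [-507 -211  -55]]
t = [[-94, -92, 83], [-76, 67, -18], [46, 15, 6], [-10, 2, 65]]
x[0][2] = -976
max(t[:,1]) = 67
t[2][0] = 46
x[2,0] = -507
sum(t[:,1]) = -8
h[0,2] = 2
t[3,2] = 65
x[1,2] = -576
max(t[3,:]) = 65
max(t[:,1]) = 67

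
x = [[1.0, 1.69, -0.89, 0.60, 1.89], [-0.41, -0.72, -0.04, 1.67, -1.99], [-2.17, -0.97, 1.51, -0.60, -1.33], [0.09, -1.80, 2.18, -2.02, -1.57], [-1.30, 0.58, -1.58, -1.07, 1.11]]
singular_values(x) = [5.51, 3.04, 2.56, 1.14, 0.17]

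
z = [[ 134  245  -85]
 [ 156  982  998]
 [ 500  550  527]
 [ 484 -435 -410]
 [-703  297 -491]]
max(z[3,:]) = 484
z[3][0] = 484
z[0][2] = -85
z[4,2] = -491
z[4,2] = -491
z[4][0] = -703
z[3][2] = -410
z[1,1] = 982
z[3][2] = -410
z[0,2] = -85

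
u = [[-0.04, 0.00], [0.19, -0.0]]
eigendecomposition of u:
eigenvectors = [[0.0, 0.21], [1.00, -0.98]]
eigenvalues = [-0.0, -0.04]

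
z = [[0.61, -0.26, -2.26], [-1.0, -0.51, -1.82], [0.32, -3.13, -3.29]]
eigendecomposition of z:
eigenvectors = [[0.72+0.00j, (0.72-0j), 0.36+0.00j], [0.01+0.56j, (0.01-0.56j), (0.43+0j)], [-0.06-0.41j, (-0.06+0.41j), 0.82+0.00j]]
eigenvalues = [(0.8+1.1j), (0.8-1.1j), (-4.8+0j)]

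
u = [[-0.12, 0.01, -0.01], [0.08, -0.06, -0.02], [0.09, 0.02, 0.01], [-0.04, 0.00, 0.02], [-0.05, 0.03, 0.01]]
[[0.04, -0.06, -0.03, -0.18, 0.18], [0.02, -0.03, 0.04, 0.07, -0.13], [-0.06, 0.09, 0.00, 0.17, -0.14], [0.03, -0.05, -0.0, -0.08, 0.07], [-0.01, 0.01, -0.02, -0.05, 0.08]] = u@[[-0.47,0.70,0.15,1.66,-1.57], [-1.13,1.67,-0.61,1.25,-0.17], [0.48,-0.93,0.23,-0.63,0.53]]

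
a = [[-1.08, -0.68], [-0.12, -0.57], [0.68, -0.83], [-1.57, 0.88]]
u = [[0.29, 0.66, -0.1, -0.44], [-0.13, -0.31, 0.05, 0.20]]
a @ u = [[-0.22,-0.5,0.07,0.34], [0.04,0.1,-0.02,-0.06], [0.31,0.71,-0.11,-0.47], [-0.57,-1.31,0.20,0.87]]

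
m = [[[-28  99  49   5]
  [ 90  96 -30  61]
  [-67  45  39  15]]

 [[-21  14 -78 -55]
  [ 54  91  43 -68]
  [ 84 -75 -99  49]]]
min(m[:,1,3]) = -68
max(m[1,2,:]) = 84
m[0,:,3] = [5, 61, 15]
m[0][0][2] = 49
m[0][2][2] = 39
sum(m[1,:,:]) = -61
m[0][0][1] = 99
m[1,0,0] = -21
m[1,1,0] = 54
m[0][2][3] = 15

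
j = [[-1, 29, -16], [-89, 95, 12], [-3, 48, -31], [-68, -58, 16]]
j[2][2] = -31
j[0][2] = -16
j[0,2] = -16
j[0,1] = 29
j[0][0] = -1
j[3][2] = 16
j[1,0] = -89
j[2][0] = -3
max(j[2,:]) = 48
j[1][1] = 95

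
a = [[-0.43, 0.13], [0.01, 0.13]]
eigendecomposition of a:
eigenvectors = [[-1.00, -0.23], [0.02, -0.97]]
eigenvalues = [-0.43, 0.13]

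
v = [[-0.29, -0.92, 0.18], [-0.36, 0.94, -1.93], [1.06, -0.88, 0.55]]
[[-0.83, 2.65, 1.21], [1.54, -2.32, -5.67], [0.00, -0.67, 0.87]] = v @ [[0.79, -2.61, -1.04], [0.52, -1.91, -0.41], [-0.69, 0.76, 2.93]]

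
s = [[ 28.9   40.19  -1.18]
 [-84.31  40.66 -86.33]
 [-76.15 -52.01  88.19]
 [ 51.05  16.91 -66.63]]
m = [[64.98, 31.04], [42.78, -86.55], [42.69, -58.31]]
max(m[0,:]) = 64.98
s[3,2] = -66.63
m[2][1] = -58.31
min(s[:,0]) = -84.31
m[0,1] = 31.04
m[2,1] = -58.31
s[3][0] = 51.05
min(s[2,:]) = -76.15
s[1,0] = -84.31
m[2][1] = -58.31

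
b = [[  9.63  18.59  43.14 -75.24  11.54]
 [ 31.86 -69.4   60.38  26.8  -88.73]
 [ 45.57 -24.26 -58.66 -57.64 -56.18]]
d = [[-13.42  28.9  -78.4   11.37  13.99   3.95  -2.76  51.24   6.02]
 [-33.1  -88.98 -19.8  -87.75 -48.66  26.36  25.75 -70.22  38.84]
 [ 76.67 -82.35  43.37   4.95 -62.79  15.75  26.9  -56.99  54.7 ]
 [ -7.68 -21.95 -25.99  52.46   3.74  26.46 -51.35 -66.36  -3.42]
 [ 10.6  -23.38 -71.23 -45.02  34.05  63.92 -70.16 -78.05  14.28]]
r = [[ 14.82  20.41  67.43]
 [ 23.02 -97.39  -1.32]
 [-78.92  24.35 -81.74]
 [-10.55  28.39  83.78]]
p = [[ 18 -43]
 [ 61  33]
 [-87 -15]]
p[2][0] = -87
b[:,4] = [11.54, -88.73, -56.18]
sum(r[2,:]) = -136.31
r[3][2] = 83.78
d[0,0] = -13.42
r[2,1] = 24.35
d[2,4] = -62.79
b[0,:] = [9.63, 18.59, 43.14, -75.24, 11.54]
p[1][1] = 33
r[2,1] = 24.35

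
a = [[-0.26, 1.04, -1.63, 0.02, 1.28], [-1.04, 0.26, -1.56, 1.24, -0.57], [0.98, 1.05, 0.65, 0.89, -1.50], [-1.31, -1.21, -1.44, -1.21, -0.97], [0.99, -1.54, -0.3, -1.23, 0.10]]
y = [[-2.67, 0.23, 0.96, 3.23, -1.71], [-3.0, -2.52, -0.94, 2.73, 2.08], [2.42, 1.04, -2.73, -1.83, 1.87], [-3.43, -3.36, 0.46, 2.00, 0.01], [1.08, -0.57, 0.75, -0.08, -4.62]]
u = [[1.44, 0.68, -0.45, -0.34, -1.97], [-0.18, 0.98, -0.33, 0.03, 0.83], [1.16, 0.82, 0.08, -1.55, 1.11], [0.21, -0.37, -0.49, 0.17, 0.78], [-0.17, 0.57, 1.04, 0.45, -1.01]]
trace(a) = -0.46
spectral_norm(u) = 2.84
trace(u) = 1.66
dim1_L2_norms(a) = [2.33, 2.33, 2.35, 2.77, 2.23]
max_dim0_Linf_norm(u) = 1.97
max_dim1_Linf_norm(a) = 1.63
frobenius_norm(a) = 5.39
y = a @ u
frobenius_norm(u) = 4.23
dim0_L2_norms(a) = [2.19, 2.47, 2.77, 2.3, 2.27]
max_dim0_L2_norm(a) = 2.77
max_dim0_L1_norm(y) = 12.6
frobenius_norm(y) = 11.02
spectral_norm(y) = 8.51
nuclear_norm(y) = 19.70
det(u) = -4.04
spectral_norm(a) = 3.42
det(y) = -107.52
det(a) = 26.63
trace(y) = -10.54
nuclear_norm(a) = 10.97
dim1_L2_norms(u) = [2.6, 1.34, 2.38, 1.03, 1.63]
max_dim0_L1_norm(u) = 5.7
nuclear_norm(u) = 8.24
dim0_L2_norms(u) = [1.88, 1.6, 1.28, 1.66, 2.73]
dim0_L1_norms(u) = [3.16, 3.42, 2.39, 2.54, 5.7]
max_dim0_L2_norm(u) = 2.73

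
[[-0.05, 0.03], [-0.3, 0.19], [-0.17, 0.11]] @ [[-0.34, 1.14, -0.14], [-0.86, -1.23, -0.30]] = [[-0.01, -0.09, -0.00], [-0.06, -0.58, -0.01], [-0.04, -0.33, -0.01]]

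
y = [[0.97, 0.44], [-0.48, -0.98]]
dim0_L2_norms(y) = [1.08, 1.07]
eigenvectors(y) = [[0.97, -0.23], [-0.25, 0.97]]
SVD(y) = [[-0.7, 0.72], [0.72, 0.7]] @ diag([1.435232279741879, 0.5151779335209615]) @ [[-0.71, -0.7], [0.7, -0.71]]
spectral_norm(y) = 1.44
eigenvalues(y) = [0.85, -0.86]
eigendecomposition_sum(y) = [[0.91, 0.22],  [-0.24, -0.06]] + [[0.06,0.22], [-0.24,-0.92]]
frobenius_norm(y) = 1.52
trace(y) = -0.01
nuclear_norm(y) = 1.95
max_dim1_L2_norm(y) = 1.09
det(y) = -0.74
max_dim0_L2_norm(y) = 1.08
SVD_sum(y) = [[0.71, 0.70], [-0.73, -0.73]] + [[0.26, -0.26], [0.25, -0.25]]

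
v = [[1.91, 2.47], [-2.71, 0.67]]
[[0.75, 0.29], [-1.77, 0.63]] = v @ [[0.61, -0.17], [-0.17, 0.25]]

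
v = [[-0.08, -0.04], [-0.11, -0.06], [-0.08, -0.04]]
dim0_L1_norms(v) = [0.27, 0.14]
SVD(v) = [[-0.50, 0.5], [-0.7, -0.71], [-0.50, 0.5]] @ diag([0.17801657829023226, 0.003177712044475796]) @ [[0.89, 0.46], [-0.46, 0.89]]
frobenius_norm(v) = 0.18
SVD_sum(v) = [[-0.08, -0.04],[-0.11, -0.06],[-0.08, -0.04]] + [[-0.0, 0.0], [0.0, -0.0], [-0.0, 0.00]]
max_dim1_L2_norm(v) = 0.13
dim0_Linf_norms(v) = [0.11, 0.06]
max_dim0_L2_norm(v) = 0.16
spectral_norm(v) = 0.18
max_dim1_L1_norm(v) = 0.17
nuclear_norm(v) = 0.18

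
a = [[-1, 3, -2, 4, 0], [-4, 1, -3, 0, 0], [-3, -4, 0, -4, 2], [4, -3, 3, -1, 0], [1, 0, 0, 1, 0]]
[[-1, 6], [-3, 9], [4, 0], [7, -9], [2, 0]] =a @[[0, 0], [-3, 0], [0, -3], [2, 0], [0, 0]]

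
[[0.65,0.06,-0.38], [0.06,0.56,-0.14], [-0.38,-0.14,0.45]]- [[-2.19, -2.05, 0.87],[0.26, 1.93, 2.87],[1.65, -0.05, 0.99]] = [[2.84, 2.11, -1.25], [-0.2, -1.37, -3.01], [-2.03, -0.09, -0.54]]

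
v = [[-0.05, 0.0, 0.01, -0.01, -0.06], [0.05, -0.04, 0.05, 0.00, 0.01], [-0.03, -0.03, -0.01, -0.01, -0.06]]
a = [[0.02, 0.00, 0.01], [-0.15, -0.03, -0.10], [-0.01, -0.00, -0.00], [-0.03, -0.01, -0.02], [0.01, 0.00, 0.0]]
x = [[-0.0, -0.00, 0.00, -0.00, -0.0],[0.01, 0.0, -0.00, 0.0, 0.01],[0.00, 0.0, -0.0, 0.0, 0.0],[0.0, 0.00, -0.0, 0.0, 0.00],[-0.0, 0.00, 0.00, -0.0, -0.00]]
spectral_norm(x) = 0.01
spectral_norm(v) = 0.11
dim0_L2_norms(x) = [0.01, 0.0, 0.0, 0.0, 0.01]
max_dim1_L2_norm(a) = 0.18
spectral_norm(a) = 0.19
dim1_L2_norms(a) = [0.02, 0.18, 0.01, 0.04, 0.01]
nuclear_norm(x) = 0.01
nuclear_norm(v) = 0.21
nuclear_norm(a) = 0.20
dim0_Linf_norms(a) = [0.15, 0.03, 0.1]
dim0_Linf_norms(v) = [0.05, 0.04, 0.05, 0.01, 0.06]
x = a @ v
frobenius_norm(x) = 0.01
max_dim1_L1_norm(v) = 0.15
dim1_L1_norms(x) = [0.0, 0.02, 0.0, 0.0, 0.0]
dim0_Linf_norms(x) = [0.01, 0.0, 0.0, 0.0, 0.01]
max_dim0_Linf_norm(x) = 0.01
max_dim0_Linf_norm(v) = 0.06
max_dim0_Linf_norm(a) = 0.15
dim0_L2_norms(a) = [0.15, 0.03, 0.1]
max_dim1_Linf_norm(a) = 0.15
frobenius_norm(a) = 0.19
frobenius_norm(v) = 0.14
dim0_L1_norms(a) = [0.22, 0.04, 0.13]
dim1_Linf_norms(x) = [0.0, 0.01, 0.0, 0.0, 0.0]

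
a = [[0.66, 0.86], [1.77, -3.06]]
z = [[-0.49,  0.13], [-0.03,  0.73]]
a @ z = [[-0.35, 0.71], [-0.78, -2.0]]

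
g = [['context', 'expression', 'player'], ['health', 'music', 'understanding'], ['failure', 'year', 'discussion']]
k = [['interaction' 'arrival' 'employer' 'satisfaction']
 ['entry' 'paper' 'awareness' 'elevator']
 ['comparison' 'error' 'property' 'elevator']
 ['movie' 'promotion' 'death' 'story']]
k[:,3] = ['satisfaction', 'elevator', 'elevator', 'story']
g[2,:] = ['failure', 'year', 'discussion']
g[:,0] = ['context', 'health', 'failure']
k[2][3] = 'elevator'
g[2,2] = 'discussion'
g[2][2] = 'discussion'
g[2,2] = 'discussion'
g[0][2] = 'player'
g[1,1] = 'music'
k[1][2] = 'awareness'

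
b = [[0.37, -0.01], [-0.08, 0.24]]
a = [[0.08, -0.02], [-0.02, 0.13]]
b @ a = [[0.03, -0.01], [-0.01, 0.03]]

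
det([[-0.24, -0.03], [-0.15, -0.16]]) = 0.034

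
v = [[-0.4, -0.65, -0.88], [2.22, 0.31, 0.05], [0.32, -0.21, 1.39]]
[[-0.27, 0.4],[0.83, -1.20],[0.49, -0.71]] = v @ [[0.39, -0.56], [-0.15, 0.21], [0.24, -0.35]]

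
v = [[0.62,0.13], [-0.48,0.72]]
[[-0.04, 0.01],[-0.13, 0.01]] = v @ [[-0.02, 0.01], [-0.2, 0.02]]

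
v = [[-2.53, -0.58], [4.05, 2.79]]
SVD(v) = [[-0.45, 0.89], [0.89, 0.45]] @ diag([5.494466026979307, 0.8571715571402403]) @ [[0.87, 0.50], [-0.5, 0.87]]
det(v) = -4.71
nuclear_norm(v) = 6.35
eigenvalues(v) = [-2.04, 2.3]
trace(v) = 0.26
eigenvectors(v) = [[-0.77, 0.12], [0.64, -0.99]]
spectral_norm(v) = 5.49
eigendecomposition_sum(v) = [[-2.27, -0.27], [1.9, 0.23]] + [[-0.26, -0.31],[2.15, 2.56]]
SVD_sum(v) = [[-2.15, -1.24], [4.24, 2.46]] + [[-0.38, 0.66], [-0.19, 0.33]]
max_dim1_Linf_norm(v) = 4.05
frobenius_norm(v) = 5.56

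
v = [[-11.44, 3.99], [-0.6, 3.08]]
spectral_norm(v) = 12.22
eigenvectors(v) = [[-1.0, -0.27], [-0.04, -0.96]]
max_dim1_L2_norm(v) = 12.12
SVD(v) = [[-0.99, -0.14], [-0.14, 0.99]] @ diag([12.22382876179771, 2.686654127766935]) @ [[0.93,-0.36], [0.36,0.93]]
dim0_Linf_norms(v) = [11.44, 3.99]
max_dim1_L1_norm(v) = 15.43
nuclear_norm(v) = 14.91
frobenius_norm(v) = 12.52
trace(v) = -8.36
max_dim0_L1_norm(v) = 12.04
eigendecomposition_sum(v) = [[-11.41, 3.17], [-0.48, 0.13]] + [[-0.03, 0.82], [-0.12, 2.95]]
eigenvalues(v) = [-11.27, 2.91]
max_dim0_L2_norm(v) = 11.46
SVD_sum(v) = [[-11.31, 4.33], [-1.55, 0.59]] + [[-0.13, -0.34], [0.95, 2.49]]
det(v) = -32.84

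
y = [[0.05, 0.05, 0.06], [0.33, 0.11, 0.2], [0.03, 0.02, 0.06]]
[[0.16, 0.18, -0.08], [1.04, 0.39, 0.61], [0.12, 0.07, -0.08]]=y@[[2.91,0.05,4.36], [-0.56,3.69,-2.78], [0.71,-0.17,-2.63]]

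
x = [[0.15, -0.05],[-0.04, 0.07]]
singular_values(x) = [0.17, 0.05]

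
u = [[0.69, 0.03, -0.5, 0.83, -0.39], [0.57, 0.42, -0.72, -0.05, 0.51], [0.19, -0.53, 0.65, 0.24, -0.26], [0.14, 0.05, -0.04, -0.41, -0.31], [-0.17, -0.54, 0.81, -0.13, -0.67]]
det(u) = -0.002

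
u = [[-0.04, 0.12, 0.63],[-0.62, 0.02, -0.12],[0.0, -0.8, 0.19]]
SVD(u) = [[0.11, -0.76, -0.64], [-0.15, 0.62, -0.77], [0.98, 0.18, -0.05]] @ diag([0.8275538608536926, 0.6684434300772831, 0.5971080205228053]) @ [[0.11,-0.94,0.33], [-0.53,-0.34,-0.78], [0.84,-0.09,-0.54]]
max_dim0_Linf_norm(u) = 0.8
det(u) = 0.33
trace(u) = 0.17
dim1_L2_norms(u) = [0.64, 0.63, 0.82]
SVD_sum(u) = [[0.01, -0.09, 0.03], [-0.01, 0.12, -0.04], [0.09, -0.76, 0.27]] + [[0.27, 0.17, 0.39], [-0.22, -0.14, -0.32], [-0.07, -0.04, -0.1]] + [[-0.32,0.04,0.2], [-0.38,0.04,0.25], [-0.02,0.0,0.01]]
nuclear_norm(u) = 2.09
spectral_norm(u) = 0.83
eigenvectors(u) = [[(0.63+0j), (0.63-0j), (0.48+0j)],[0.18+0.51j, (0.18-0.51j), (-0.51+0j)],[-0.29+0.48j, (-0.29-0.48j), (0.71+0j)]]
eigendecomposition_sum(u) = [[-0.11+0.23j, (0.17+0.2j), (0.2-0.01j)], [-0.22-0.02j, -0.11+0.20j, 0.07+0.16j], [(-0.13-0.19j), (-0.23+0.04j), -0.08+0.16j]] + [[-0.11-0.23j,  (0.17-0.2j),  (0.2+0.01j)], [-0.22+0.02j,  (-0.11-0.2j),  0.07-0.16j], [-0.13+0.19j,  -0.23-0.04j,  -0.08-0.16j]] + [[(0.17-0j), -0.23+0.00j, 0.24+0.00j], [(-0.19+0j), (0.24-0j), (-0.25-0j)], [0.26-0.00j, -0.34+0.00j, 0.35+0.00j]]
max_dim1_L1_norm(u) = 0.99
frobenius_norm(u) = 1.22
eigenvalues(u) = [(-0.3+0.58j), (-0.3-0.58j), (0.77+0j)]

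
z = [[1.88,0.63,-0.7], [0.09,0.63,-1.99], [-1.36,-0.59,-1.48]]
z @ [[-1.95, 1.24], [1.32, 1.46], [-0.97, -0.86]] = [[-2.16, 3.85], [2.59, 2.74], [3.31, -1.28]]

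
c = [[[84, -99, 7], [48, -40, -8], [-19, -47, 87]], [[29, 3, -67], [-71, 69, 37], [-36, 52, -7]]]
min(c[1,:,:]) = -71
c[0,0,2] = 7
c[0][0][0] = 84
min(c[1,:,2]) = -67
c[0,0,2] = 7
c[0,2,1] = -47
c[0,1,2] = -8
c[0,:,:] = [[84, -99, 7], [48, -40, -8], [-19, -47, 87]]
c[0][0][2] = 7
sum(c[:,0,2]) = -60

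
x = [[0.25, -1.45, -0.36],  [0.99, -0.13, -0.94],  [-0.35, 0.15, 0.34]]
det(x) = -0.00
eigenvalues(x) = [(0.23+1.19j), (0.23-1.19j), (-0+0j)]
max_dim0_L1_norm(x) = 1.73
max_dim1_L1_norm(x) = 2.06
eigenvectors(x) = [[(0.73+0j), (0.73-0j), (0.68+0j)], [(0.03-0.65j), (0.03+0.65j), -0.06+0.00j], [(-0.06+0.22j), (-0.06-0.22j), 0.73+0.00j]]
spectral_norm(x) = 1.76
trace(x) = 0.46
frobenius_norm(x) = 2.11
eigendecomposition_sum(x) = [[(0.13+0.55j), -0.72-0.04j, -0.18-0.52j], [0.49-0.09j, -0.07+0.64j, (-0.47+0.14j)], [-0.17-0.01j, (0.08-0.21j), 0.17-0.01j]] + [[(0.13-0.55j), -0.72+0.04j, (-0.18+0.52j)], [0.49+0.09j, -0.07-0.64j, (-0.47-0.14j)], [-0.17+0.01j, (0.08+0.21j), 0.17+0.01j]] + [[(-0+0j),  (-0-0j),  -0.00-0.00j], [0.00-0.00j,  0.00+0.00j,  0j], [-0.00+0.00j,  (-0-0j),  -0.00-0.00j]]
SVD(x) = [[-0.74,0.67,0.07], [-0.62,-0.72,0.32], [0.26,0.19,0.95]] @ diag([1.7590843307133168, 1.1581975150957582, 0.0009129429838062537]) @ [[-0.51,0.68,0.53],[-0.53,-0.73,0.43],[-0.68,0.06,-0.73]]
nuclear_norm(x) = 2.92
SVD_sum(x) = [[0.66, -0.88, -0.69], [0.55, -0.74, -0.58], [-0.23, 0.31, 0.25]] + [[-0.41, -0.57, 0.33],[0.44, 0.61, -0.36],[-0.12, -0.16, 0.1]] + [[-0.00,  0.0,  -0.0], [-0.00,  0.00,  -0.0], [-0.0,  0.00,  -0.00]]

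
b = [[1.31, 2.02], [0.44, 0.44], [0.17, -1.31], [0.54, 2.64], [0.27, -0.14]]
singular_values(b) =[3.78, 0.98]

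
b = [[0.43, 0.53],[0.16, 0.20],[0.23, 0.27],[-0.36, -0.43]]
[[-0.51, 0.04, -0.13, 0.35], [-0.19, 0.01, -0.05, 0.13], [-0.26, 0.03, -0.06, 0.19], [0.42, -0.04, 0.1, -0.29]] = b @ [[-0.12, 0.49, 0.2, 0.84], [-0.87, -0.32, -0.41, -0.02]]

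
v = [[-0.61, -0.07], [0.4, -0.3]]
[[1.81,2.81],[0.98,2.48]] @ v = [[0.02, -0.97], [0.39, -0.81]]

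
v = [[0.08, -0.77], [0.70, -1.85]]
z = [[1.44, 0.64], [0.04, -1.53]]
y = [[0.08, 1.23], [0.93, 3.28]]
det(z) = -2.23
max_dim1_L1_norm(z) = 2.08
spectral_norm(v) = 2.12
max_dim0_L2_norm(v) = 2.0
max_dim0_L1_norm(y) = 4.51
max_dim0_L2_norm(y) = 3.5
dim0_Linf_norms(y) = [0.93, 3.28]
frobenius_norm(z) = 2.20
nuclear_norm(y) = 3.86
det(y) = -0.88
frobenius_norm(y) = 3.63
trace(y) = 3.36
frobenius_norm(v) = 2.12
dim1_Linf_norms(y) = [1.23, 3.28]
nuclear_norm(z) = 3.05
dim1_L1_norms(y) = [1.31, 4.21]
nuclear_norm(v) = 2.30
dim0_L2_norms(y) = [0.93, 3.5]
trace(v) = -1.77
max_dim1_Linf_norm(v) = 1.85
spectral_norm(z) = 1.83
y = v @ z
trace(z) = -0.09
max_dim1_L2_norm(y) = 3.41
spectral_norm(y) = 3.62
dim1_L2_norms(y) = [1.23, 3.41]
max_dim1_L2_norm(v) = 1.98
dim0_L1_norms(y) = [1.01, 4.51]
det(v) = 0.39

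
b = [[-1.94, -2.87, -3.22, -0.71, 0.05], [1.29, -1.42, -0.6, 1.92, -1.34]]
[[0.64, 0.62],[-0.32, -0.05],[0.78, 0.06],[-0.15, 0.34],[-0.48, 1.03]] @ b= [[-0.44, -2.72, -2.43, 0.74, -0.80], [0.56, 0.99, 1.06, 0.13, 0.05], [-1.44, -2.32, -2.55, -0.44, -0.04], [0.73, -0.05, 0.28, 0.76, -0.46], [2.26, -0.09, 0.93, 2.32, -1.4]]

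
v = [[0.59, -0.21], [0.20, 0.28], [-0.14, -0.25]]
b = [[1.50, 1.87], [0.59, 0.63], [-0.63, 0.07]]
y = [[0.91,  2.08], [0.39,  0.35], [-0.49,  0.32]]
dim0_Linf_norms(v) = [0.59, 0.28]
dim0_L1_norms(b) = [2.72, 2.57]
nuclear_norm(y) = 2.94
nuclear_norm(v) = 1.07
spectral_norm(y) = 2.32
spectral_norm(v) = 0.64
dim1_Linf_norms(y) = [2.08, 0.39, 0.49]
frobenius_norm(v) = 0.77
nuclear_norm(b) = 3.10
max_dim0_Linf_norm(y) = 2.08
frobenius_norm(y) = 2.40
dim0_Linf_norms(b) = [1.5, 1.87]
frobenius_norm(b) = 2.63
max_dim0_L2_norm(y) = 2.13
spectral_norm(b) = 2.57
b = y + v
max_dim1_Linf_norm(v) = 0.59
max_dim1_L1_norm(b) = 3.37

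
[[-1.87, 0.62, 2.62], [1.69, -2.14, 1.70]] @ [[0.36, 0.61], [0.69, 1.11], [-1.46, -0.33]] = [[-4.07, -1.32], [-3.35, -1.91]]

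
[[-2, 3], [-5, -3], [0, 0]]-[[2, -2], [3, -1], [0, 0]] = [[-4, 5], [-8, -2], [0, 0]]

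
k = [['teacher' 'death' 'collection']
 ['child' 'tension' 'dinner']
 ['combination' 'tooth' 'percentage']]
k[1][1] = 'tension'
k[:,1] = ['death', 'tension', 'tooth']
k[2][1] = 'tooth'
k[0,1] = 'death'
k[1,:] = ['child', 'tension', 'dinner']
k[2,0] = 'combination'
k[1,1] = 'tension'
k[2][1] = 'tooth'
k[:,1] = ['death', 'tension', 'tooth']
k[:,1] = ['death', 'tension', 'tooth']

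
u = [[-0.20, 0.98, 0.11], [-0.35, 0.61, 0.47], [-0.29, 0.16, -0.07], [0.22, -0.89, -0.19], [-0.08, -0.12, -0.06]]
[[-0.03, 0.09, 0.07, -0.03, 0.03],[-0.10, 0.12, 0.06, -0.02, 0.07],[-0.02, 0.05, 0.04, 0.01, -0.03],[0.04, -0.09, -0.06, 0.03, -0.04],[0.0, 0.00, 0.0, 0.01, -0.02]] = u @ [[0.10,-0.16,-0.11,-0.04,0.07],[0.01,0.05,0.05,-0.03,0.03],[-0.16,0.08,-0.02,-0.04,0.16]]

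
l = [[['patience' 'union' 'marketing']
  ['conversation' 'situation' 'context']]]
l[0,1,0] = 'conversation'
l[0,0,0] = 'patience'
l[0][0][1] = 'union'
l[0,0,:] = ['patience', 'union', 'marketing']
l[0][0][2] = 'marketing'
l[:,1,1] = ['situation']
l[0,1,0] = 'conversation'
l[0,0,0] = 'patience'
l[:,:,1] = [['union', 'situation']]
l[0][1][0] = 'conversation'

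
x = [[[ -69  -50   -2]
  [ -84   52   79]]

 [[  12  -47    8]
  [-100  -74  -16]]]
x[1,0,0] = 12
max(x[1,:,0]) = 12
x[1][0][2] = 8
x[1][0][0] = 12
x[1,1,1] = -74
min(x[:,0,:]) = -69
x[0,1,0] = -84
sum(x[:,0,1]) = -97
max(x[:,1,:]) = 79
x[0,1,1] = 52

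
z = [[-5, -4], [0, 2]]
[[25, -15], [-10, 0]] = z@[[-1, 3], [-5, 0]]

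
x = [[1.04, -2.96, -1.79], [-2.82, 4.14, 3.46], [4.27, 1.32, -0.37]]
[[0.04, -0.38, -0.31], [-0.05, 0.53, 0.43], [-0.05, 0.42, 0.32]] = x @ [[-0.01, 0.08, 0.06], [-0.01, 0.09, 0.07], [-0.01, 0.11, 0.09]]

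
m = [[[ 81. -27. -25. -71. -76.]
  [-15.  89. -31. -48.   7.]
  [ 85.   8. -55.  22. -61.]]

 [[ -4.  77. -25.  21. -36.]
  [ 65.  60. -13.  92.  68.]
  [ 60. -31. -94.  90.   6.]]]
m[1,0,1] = 77.0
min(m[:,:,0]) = -15.0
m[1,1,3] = 92.0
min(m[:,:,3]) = -71.0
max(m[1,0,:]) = 77.0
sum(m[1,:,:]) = 336.0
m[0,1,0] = -15.0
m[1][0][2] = -25.0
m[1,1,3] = 92.0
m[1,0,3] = 21.0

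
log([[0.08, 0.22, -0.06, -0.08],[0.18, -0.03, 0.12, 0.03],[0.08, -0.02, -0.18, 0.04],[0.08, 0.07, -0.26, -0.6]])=[[-1.26-0.10j,  0.19-0.01j,  (-1.98+0.32j),  -0.17+0.49j], [-0.63+0.05j,  -1.28+0.01j,  2.65-0.17j,  0.40-0.26j], [1.76+0.10j,  (-1.97+0.01j),  (-2.39-0.33j),  (-0.63-0.49j)], [(-1.31-0.72j),  1.33-0.08j,  (0.86+2.36j),  -0.19+3.56j]]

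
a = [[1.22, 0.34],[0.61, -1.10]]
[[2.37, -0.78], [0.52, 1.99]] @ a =[[2.42,1.66], [1.85,-2.01]]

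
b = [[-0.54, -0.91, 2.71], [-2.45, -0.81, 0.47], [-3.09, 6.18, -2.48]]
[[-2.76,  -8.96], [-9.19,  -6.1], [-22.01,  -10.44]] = b@ [[4.19, 2.44], [-1.78, -1.85], [-0.78, -3.44]]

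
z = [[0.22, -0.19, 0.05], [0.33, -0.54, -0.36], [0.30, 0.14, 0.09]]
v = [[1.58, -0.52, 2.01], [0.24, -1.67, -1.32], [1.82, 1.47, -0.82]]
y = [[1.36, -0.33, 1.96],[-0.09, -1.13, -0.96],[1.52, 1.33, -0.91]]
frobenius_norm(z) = 0.86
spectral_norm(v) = 2.81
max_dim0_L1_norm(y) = 3.83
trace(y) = -0.68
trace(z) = -0.23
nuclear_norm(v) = 7.17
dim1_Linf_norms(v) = [2.01, 1.67, 1.82]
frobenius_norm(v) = 4.19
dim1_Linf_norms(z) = [0.22, 0.54, 0.3]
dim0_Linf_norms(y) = [1.52, 1.33, 1.96]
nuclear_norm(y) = 5.97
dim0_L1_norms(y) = [2.97, 2.79, 3.83]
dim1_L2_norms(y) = [2.41, 1.49, 2.22]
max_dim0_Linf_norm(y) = 1.96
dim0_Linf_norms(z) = [0.33, 0.54, 0.36]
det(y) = 6.78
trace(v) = -0.91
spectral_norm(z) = 0.76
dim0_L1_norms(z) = [0.85, 0.87, 0.5]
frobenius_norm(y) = 3.59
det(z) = 0.04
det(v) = 13.19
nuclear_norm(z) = 1.26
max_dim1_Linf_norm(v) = 2.01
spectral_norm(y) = 2.54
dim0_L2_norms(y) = [2.04, 1.78, 2.36]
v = z + y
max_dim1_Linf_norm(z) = 0.54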